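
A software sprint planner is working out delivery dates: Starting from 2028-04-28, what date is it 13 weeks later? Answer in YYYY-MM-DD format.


Start: 2028-04-28
Weeks to add: 13
Convert to days: 13 x 7 = 91 days
Add 91 days to 2028-04-28
Result: 2028-07-28

2028-07-28


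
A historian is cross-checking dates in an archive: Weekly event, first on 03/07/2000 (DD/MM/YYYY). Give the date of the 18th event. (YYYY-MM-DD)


First occurrence: 2000-07-03 (occurrence 1)
Each occurrence is 7 days after the previous.
Occurrence 18 is 17 weeks after the first.
17 weeks = 119 days
2000-07-03 + 119 days = 2000-10-30

2000-10-30


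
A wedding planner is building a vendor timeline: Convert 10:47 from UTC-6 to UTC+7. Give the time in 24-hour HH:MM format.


Local time: 10:47 at UTC-6 (offset -6h)
Target zone: UTC+7 (offset 7h)
Difference: 7 - (-6) = 13 hours
Calculation: 10 + (13) = 23
Result: 23:47

23:47


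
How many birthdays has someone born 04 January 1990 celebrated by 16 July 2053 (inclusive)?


Birth: 1990-01-04
Reference: 2053-07-16
Year difference: 2053 - 1990 = 63
Has birthday (01-04) occurred by 07-16? Yes
Age in full years: 63

63


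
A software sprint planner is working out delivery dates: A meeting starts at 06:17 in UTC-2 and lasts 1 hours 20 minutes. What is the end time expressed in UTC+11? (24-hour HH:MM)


Start: 06:17 in UTC-2
Step 1 - add duration:
  minutes: 17 + 20 = 37
  hours: 6 + 1 + 0 = 7
  end in UTC-2: 07:37
Step 2 - convert UTC-2 -> UTC+11:
  offset difference: 11 - (-2) = 13 hours
  7 + (13) = 20 -> mod 24 = 20
Result: 20:37 in UTC+11

20:37


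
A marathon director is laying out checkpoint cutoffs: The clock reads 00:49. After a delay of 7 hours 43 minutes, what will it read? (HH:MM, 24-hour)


Start time: 00:49
Adding: 7 hours 43 minutes
Minutes: 49 + 43 = 92
Minute overflow: 92 >= 60, so carry 1 hour, minutes = 32
Hours: 0 + 7 + 1 = 8
Result: 08:32

08:32


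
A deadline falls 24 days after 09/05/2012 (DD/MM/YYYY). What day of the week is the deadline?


Start: 2012-05-09 (Wednesday)
Step 1 - find target date: add 24 days
  2012-05-09 + 24 days = 2012-06-02
Step 2 - day of week:
  24 mod 7 = 3
  Wednesday + 3 days -> Saturday
Result: Saturday (2012-06-02)

Saturday


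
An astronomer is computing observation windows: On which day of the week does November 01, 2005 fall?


Date: 2005-11-01
January 1, 2005 is a Saturday
Day of year: 305
Offset from Jan 1: 304 days
304 mod 7 = 3
Result: Tuesday

Tuesday


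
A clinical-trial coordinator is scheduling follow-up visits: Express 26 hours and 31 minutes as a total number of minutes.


Hours: 26
Extra minutes: 31
Minutes per hour: 60
Hours to minutes: 26 x 60 = 1560
Total: 1560 + 31 = 1591

1591


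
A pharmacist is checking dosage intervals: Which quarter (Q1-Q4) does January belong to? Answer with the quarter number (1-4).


Month: January (month 1)
Q1: January-March (months 1-3)
Q2: April-June (months 4-6)
Q3: July-September (months 7-9)
Q4: October-December (months 10-12)
Month 1 falls in Q1

1


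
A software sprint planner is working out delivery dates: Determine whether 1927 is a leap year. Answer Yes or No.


Year: 1927
Divisible by 4? 1927 / 4 = 481.75 -> No
Not divisible by 4, so NOT a leap year

No


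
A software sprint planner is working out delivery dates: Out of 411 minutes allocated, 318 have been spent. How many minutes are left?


Total budget: 411 minutes
Time used: 318 minutes
Remaining: 411 - 318 = 93 minutes
Percent used: 77.4%
Percent remaining: 22.6%

93


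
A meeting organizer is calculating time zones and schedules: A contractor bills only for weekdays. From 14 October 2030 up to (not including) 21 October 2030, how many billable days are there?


Start: 2030-10-14 (Monday)
End (exclusive): 2030-10-21 (Monday)
Total calendar days: 7
Full weeks: 7 // 7 = 1 -> 5 weekdays
Remaining 0 days starting on Monday:
Total business days: 5 + 0 = 5

5


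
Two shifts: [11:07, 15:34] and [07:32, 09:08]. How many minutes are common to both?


Interval A: [667, 934] minutes from midnight
Interval B: [452, 548] minutes from midnight
Overlap start = max(667, 452) = 667
Overlap end = min(934, 548) = 548
End <= start, so the intervals do not overlap: 0 minutes

0


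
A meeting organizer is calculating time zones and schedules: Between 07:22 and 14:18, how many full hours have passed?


Start: 07:22
End: 14:18
Hour difference: 14 - 7 = 7 hours
Minute difference: 18 - 22 = -4 minutes
Total minutes: 416
Complete hours: 416 / 60 = 6 (remainder 56)

6


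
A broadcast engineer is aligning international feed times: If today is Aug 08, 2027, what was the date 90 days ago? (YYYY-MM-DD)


Start: 2027-08-08
Subtracting 90 days
Days already passed in August: 8
After going back through August: 82 more days to subtract
July 2027: 31 days, 51 remaining
June 2027: 30 days, 21 remaining
May 2027 has 31 days, need 21
Result: 2027-05-10

2027-05-10


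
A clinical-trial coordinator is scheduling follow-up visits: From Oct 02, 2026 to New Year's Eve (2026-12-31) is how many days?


Start: October 02, 2026
End: December 31, 2026
Days left in October: 29
November: 30
December: 31
Sum of remaining months: 61
Total: 29 + 61 = 90

90


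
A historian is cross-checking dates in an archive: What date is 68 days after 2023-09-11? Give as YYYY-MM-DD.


Start: 2023-09-11
Adding 68 days
Days remaining in September: 19
After September: 49 days still to add
October 2023: 31 days, 18 remaining
November 2023 has 30 days, need 18
Result: 2023-11-18

2023-11-18


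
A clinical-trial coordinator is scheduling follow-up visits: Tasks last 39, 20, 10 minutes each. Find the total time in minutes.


Durations: 39, 20, 10
Running sum: 39
+ 20 = 59
+ 10 = 69
Total duration: 69 minutes
That is 1 hours and 9 minutes

69


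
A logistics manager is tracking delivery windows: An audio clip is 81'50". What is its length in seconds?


Minutes: 81
Seconds: 50
Convert minutes to seconds: 81 x 60 = 4860
Add remaining seconds: 4860 + 50 = 4910

4910


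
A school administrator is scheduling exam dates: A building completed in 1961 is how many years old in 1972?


Birth year: 1961
Current year: 1972
Age = current year - birth year
Age = 1972 - 1961 = 11

11


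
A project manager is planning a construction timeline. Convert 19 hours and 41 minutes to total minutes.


Hours: 19
Minutes: 41
Convert hours to minutes: 19 x 60 = 1140
Add remaining minutes: 1140 + 41 = 1181

1181


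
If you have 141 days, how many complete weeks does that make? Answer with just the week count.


Total days: 141
Days per week: 7
Division: 141 / 7 = 20 remainder 1
Complete weeks: 20
Remaining days: 1

20


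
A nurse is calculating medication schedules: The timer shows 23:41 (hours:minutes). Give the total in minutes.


Hours: 23
Minutes: 41
Convert hours to minutes: 23 x 60 = 1380
Add remaining minutes: 1380 + 41 = 1421

1421


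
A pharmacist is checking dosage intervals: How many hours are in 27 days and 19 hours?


Days: 27
Extra hours: 19
Hours per day: 24
Days to hours: 27 x 24 = 648
Total: 648 + 19 = 667

667


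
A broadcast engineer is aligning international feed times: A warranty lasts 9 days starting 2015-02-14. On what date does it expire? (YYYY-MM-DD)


Start: 2015-02-14
Adding 9 days
Days remaining in February: 14
Result: 2015-02-23

2015-02-23


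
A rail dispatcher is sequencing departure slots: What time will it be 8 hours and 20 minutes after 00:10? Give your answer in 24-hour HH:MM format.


Start time: 00:10
Adding: 8 hours 20 minutes
Minutes: 10 + 20 = 30
Hours: 0 + 8 + 0 = 8
Result: 08:30

08:30


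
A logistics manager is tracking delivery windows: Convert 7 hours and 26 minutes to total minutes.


Hours: 7
Extra minutes: 26
Minutes per hour: 60
Hours to minutes: 7 x 60 = 420
Total: 420 + 26 = 446

446


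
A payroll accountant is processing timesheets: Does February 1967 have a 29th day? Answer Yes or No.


Year: 1967
Divisible by 4? 1967 / 4 = 491.75 -> No
Not divisible by 4, so NOT a leap year

No


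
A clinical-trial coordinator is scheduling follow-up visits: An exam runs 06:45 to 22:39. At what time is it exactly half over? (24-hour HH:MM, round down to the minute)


Start time: 06:45 = 405 minutes from midnight
End time: 22:39 = 1359 minutes from midnight
Sum: 405 + 1359 = 1764
Midpoint: 1764 / 2 = 882 minutes
Convert: 882 / 60 = 14 hours, 42 minutes
Result: 14:42

14:42


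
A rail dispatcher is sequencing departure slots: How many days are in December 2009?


Month: December
Year: 2009
December is a 31-day month
Total: 31 days

31


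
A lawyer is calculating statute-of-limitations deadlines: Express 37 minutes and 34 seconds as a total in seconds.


Minutes: 37
Seconds: 34
Convert minutes to seconds: 37 x 60 = 2220
Add remaining seconds: 2220 + 34 = 2254

2254


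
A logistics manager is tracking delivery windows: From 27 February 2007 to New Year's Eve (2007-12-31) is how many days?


Start: February 27, 2007
End: December 31, 2007
Days left in February: 1
March: 31
April: 30
May: 31
June: 30
... plus remaining months
Sum of remaining months: 306
Total: 1 + 306 = 307

307


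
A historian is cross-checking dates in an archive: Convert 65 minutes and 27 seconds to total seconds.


Minutes: 65
Extra seconds: 27
Seconds per minute: 60
Minutes to seconds: 65 x 60 = 3900
Total: 3900 + 27 = 3927

3927


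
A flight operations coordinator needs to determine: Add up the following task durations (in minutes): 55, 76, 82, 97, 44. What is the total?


Durations: 55, 76, 82, 97, 44
Running sum: 55
+ 76 = 131
+ 82 = 213
+ 97 = 310
+ 44 = 354
Total duration: 354 minutes
That is 5 hours and 54 minutes

354


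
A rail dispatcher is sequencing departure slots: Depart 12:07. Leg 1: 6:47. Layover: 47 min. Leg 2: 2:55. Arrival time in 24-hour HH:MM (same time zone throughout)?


Depart: 12:07
Leg 1: +407 min -> 18:54
Layover: +47 min -> 19:41
Leg 2: +175 min -> 22:36
Total travel: 629 minutes = 10h 29m
Arrival: 22:36

22:36


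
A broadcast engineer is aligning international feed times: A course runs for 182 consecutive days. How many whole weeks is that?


Total days: 182
Days per week: 7
Division: 182 / 7 = 26 remainder 0
Complete weeks: 26
Remaining days: 0

26


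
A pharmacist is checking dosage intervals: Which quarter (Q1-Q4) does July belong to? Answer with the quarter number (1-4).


Month: July (month 7)
Q1: January-March (months 1-3)
Q2: April-June (months 4-6)
Q3: July-September (months 7-9)
Q4: October-December (months 10-12)
Month 7 falls in Q3

3


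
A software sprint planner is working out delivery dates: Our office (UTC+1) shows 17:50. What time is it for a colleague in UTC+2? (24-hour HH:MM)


Local time: 17:50 at UTC+1 (offset 1h)
Target zone: UTC+2 (offset 2h)
Difference: 2 - (1) = 1 hours
Calculation: 17 + (1) = 18
Result: 18:50

18:50


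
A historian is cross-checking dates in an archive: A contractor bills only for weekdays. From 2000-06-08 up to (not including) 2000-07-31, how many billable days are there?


Start: 2000-06-08 (Thursday)
End (exclusive): 2000-07-31 (Monday)
Total calendar days: 53
Full weeks: 53 // 7 = 7 -> 35 weekdays
Remaining 4 days starting on Thursday:
  Thu(w), Fri(w), Sat(-), Sun(-) -> 2 weekdays
Total business days: 35 + 2 = 37

37


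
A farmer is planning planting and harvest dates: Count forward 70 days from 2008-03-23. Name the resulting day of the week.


Start: 2008-03-23 (Sunday)
Step 1 - find target date: add 70 days
  2008-03-23 + 70 days = 2008-06-01
Step 2 - day of week:
  70 mod 7 = 0
  Sunday + 0 days -> Sunday
Result: Sunday (2008-06-01)

Sunday


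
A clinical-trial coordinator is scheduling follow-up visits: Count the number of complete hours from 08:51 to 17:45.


Start: 08:51
End: 17:45
Hour difference: 17 - 8 = 9 hours
Minute difference: 45 - 51 = -6 minutes
Total minutes: 534
Complete hours: 534 / 60 = 8 (remainder 54)

8


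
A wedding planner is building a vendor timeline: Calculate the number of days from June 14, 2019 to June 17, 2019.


Start date: 2019-06-14
End date: 2019-06-17
Jun 2019: +3 days
Total: 3 days

3


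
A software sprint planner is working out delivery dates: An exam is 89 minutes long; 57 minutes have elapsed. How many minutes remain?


Total budget: 89 minutes
Time used: 57 minutes
Remaining: 89 - 57 = 32 minutes
Percent used: 64.0%
Percent remaining: 36.0%

32


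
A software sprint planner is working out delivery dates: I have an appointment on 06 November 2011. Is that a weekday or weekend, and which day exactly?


Date: 2011-11-06
January 1, 2011 is a Saturday
Day of year: 310
Offset from Jan 1: 309 days
309 mod 7 = 1
Result: Sunday

Sunday


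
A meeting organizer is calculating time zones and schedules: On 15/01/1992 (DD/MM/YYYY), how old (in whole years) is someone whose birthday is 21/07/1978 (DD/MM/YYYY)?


Birth: 1978-07-21
Reference: 1992-01-15
Year difference: 1992 - 1978 = 14
Has birthday (07-21) occurred by 01-15? No
Birthday not yet reached this year -> subtract 1
Age in full years: 13

13


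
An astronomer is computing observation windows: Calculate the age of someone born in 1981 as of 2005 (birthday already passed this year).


Birth year: 1981
Current year: 2005
Age = current year - birth year
Age = 2005 - 1981 = 24

24


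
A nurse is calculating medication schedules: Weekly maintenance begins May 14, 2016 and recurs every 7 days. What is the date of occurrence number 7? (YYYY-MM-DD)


First occurrence: 2016-05-14 (occurrence 1)
Each occurrence is 7 days after the previous.
Occurrence 7 is 6 weeks after the first.
6 weeks = 42 days
2016-05-14 + 42 days = 2016-06-25

2016-06-25


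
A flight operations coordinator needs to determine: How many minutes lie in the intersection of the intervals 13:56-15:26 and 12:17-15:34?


Interval A: [836, 926] minutes from midnight
Interval B: [737, 934] minutes from midnight
Overlap start = max(836, 737) = 836
Overlap end = min(926, 934) = 926
Overlap = 926 - 836 = 90 minutes

90


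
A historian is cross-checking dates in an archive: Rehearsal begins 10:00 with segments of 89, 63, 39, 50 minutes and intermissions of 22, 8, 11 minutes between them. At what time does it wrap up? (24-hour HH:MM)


Start: 10:00 = 600 min from midnight
  after task 1 (89 min): 11:29
  after break (22 min): 11:51
  after task 2 (63 min): 12:54
  after break (8 min): 13:02
  after task 3 (39 min): 13:41
  after break (11 min): 13:52
  after task 4 (50 min): 14:42
Total elapsed: 282 minutes
End time: 14:42

14:42


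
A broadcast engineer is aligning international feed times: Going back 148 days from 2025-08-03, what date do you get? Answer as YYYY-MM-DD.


Start: 2025-08-03
Subtracting 148 days
Days already passed in August: 3
After going back through August: 145 more days to subtract
July 2025: 31 days, 114 remaining
June 2025: 30 days, 84 remaining
May 2025: 31 days, 53 remaining
April 2025: 30 days, 23 remaining
Result: 2025-03-08

2025-03-08


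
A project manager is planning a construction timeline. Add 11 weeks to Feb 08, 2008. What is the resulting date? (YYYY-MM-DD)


Start: 2008-02-08
Weeks to add: 11
Convert to days: 11 x 7 = 77 days
Add 77 days to 2008-02-08
Result: 2008-04-25

2008-04-25


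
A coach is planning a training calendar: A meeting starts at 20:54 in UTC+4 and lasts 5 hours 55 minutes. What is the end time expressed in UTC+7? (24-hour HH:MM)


Start: 20:54 in UTC+4
Step 1 - add duration:
  minutes: 54 + 55 = 109 (carry 1h)
  hours: 20 + 5 + 1 = 26
  end in UTC+4: 02:49
Step 2 - convert UTC+4 -> UTC+7:
  offset difference: 7 - (4) = 3 hours
  2 + (3) = 5 -> mod 24 = 5
Result: 05:49 in UTC+7

05:49


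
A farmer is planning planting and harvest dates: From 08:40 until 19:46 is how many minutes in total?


Start time: 08:40 = 520 minutes from midnight
End time: 19:46 = 1186 minutes from midnight
Difference: 1186 - 520 = 666 minutes
That is 11 hours and 6 minutes

666


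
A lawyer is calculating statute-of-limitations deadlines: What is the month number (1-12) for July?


Calendar month order:
6. June
7. July <--
8. August
July is month number 7

7


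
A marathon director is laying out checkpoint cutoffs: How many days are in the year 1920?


Year: 1920
Check leap year rules:
Divisible by 4? Yes
Divisible by 100? No
1920 is a leap year
Days: 366

366


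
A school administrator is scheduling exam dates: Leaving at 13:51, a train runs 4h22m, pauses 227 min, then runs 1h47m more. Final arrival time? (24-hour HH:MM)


Depart: 13:51
Leg 1: +262 min -> 18:13
Layover: +227 min -> 22:00
Leg 2: +107 min -> 23:47
Total travel: 596 minutes = 9h 56m
Arrival: 23:47

23:47


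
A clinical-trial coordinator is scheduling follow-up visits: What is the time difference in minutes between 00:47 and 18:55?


Start time: 00:47 = 47 minutes from midnight
End time: 18:55 = 1135 minutes from midnight
Difference: 1135 - 47 = 1088 minutes
That is 18 hours and 8 minutes

1088


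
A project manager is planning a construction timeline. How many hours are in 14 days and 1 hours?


Days: 14
Extra hours: 1
Hours per day: 24
Days to hours: 14 x 24 = 336
Total: 336 + 1 = 337

337


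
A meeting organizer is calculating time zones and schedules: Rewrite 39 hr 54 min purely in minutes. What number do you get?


Hours: 39
Extra minutes: 54
Minutes per hour: 60
Hours to minutes: 39 x 60 = 2340
Total: 2340 + 54 = 2394

2394


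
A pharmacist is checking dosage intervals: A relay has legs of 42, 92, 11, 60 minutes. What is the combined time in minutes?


Durations: 42, 92, 11, 60
Running sum: 42
+ 92 = 134
+ 11 = 145
+ 60 = 205
Total duration: 205 minutes
That is 3 hours and 25 minutes

205


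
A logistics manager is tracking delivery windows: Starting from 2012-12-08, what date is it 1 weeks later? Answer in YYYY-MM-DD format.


Start: 2012-12-08
Weeks to add: 1
Convert to days: 1 x 7 = 7 days
Add 7 days to 2012-12-08
Result: 2012-12-15

2012-12-15


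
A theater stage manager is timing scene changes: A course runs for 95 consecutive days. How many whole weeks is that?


Total days: 95
Days per week: 7
Division: 95 / 7 = 13 remainder 4
Complete weeks: 13
Remaining days: 4

13


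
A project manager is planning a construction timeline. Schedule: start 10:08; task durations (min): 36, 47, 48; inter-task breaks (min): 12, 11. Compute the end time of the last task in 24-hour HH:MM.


Start: 10:08 = 608 min from midnight
  after task 1 (36 min): 10:44
  after break (12 min): 10:56
  after task 2 (47 min): 11:43
  after break (11 min): 11:54
  after task 3 (48 min): 12:42
Total elapsed: 154 minutes
End time: 12:42

12:42


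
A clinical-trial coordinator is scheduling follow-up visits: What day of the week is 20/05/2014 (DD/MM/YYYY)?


Date: 2014-05-20
January 1, 2014 is a Wednesday
Day of year: 140
Offset from Jan 1: 139 days
139 mod 7 = 6
Result: Tuesday

Tuesday


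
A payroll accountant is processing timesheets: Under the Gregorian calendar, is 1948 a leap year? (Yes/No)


Year: 1948
Divisible by 4? 1948 / 4 = 487.0 -> Yes
Divisible by 100? 1948 / 100 = 19.48 -> No
Divisible by 4 but not 100, so it IS a leap year

Yes


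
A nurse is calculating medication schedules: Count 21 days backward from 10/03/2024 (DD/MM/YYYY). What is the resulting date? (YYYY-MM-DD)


Start: 2024-03-10
Subtracting 21 days
Days already passed in March: 10
After going back through March: 11 more days to subtract
February 2024 has 29 days, need 11
Result: 2024-02-18

2024-02-18


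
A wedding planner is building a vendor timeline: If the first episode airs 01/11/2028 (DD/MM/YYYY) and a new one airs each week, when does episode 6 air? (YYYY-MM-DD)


First occurrence: 2028-11-01 (occurrence 1)
Each occurrence is 7 days after the previous.
Occurrence 6 is 5 weeks after the first.
5 weeks = 35 days
2028-11-01 + 35 days = 2028-12-06

2028-12-06


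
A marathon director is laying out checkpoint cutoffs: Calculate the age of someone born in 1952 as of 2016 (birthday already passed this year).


Birth year: 1952
Current year: 2016
Age = current year - birth year
Age = 2016 - 1952 = 64

64


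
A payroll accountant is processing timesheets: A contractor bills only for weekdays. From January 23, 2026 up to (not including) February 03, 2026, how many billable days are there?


Start: 2026-01-23 (Friday)
End (exclusive): 2026-02-03 (Tuesday)
Total calendar days: 11
Full weeks: 11 // 7 = 1 -> 5 weekdays
Remaining 4 days starting on Friday:
  Fri(w), Sat(-), Sun(-), Mon(w) -> 2 weekdays
Total business days: 5 + 2 = 7

7


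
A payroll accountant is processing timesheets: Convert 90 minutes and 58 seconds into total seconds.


Minutes: 90
Seconds: 58
Convert minutes to seconds: 90 x 60 = 5400
Add remaining seconds: 5400 + 58 = 5458

5458


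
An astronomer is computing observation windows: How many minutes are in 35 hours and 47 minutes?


Hours: 35
Minutes: 47
Convert hours to minutes: 35 x 60 = 2100
Add remaining minutes: 2100 + 47 = 2147

2147


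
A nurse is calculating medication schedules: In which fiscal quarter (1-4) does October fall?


Month: October (month 10)
Q1: January-March (months 1-3)
Q2: April-June (months 4-6)
Q3: July-September (months 7-9)
Q4: October-December (months 10-12)
Month 10 falls in Q4

4


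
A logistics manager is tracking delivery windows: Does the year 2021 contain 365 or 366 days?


Year: 2021
Check leap year rules:
Divisible by 4? No
2021 is not a leap year
Days: 365

365


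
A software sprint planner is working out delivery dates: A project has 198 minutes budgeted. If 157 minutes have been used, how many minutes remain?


Total budget: 198 minutes
Time used: 157 minutes
Remaining: 198 - 157 = 41 minutes
Percent used: 79.3%
Percent remaining: 20.7%

41


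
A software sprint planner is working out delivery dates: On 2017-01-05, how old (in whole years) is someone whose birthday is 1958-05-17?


Birth: 1958-05-17
Reference: 2017-01-05
Year difference: 2017 - 1958 = 59
Has birthday (05-17) occurred by 01-05? No
Birthday not yet reached this year -> subtract 1
Age in full years: 58

58


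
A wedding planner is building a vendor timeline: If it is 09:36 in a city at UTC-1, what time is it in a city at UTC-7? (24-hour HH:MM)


Local time: 09:36 at UTC-1 (offset -1h)
Target zone: UTC-7 (offset -7h)
Difference: -7 - (-1) = -6 hours
Calculation: 9 + (-6) = 3
Result: 03:36

03:36


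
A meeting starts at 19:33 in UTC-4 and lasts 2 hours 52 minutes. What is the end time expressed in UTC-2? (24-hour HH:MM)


Start: 19:33 in UTC-4
Step 1 - add duration:
  minutes: 33 + 52 = 85 (carry 1h)
  hours: 19 + 2 + 1 = 22
  end in UTC-4: 22:25
Step 2 - convert UTC-4 -> UTC-2:
  offset difference: -2 - (-4) = 2 hours
  22 + (2) = 24 -> mod 24 = 0
Result: 00:25 in UTC-2

00:25


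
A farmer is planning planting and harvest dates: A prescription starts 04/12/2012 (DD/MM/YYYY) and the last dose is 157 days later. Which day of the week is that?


Start: 2012-12-04 (Tuesday)
Step 1 - find target date: add 157 days
  2012-12-04 + 157 days = 2013-05-10
Step 2 - day of week:
  157 mod 7 = 3
  Tuesday + 3 days -> Friday
Result: Friday (2013-05-10)

Friday


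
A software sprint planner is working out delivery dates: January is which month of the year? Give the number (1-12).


Calendar month order:
1. January <--
2. February
January is month number 1

1


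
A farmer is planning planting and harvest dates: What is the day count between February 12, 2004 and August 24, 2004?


Start date: 2004-02-12
End date: 2004-08-24
Feb 2004: +18 days
Mar 2004: +31 days
Apr 2004: +30 days
... (4 more months)
Total: 194 days

194


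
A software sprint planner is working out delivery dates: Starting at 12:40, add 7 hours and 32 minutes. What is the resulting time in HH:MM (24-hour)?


Start time: 12:40
Adding: 7 hours 32 minutes
Minutes: 40 + 32 = 72
Minute overflow: 72 >= 60, so carry 1 hour, minutes = 12
Hours: 12 + 7 + 1 = 20
Result: 20:12

20:12


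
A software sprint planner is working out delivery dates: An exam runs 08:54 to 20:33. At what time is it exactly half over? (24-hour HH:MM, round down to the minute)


Start time: 08:54 = 534 minutes from midnight
End time: 20:33 = 1233 minutes from midnight
Sum: 534 + 1233 = 1767
Midpoint: 1767 / 2 = 883 minutes
Convert: 883 / 60 = 14 hours, 43 minutes
Result: 14:43

14:43


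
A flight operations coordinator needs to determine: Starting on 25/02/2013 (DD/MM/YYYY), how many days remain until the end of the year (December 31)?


Start: February 25, 2013
End: December 31, 2013
Days left in February: 3
March: 31
April: 30
May: 31
June: 30
... plus remaining months
Sum of remaining months: 306
Total: 3 + 306 = 309

309


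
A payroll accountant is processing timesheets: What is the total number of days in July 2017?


Month: July
Year: 2017
July is a 31-day month
Total: 31 days

31


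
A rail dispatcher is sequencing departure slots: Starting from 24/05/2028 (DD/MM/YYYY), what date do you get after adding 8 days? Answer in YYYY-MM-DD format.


Start: 2028-05-24
Adding 8 days
Days remaining in May: 7
After May: 1 days still to add
June 2028 has 30 days, need 1
Result: 2028-06-01

2028-06-01


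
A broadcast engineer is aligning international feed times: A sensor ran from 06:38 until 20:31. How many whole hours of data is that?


Start: 06:38
End: 20:31
Hour difference: 20 - 6 = 14 hours
Minute difference: 31 - 38 = -7 minutes
Total minutes: 833
Complete hours: 833 / 60 = 13 (remainder 53)

13


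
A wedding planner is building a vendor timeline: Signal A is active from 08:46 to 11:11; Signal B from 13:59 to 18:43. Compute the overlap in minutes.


Interval A: [526, 671] minutes from midnight
Interval B: [839, 1123] minutes from midnight
Overlap start = max(526, 839) = 839
Overlap end = min(671, 1123) = 671
End <= start, so the intervals do not overlap: 0 minutes

0


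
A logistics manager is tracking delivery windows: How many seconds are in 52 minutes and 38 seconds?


Minutes: 52
Extra seconds: 38
Seconds per minute: 60
Minutes to seconds: 52 x 60 = 3120
Total: 3120 + 38 = 3158

3158


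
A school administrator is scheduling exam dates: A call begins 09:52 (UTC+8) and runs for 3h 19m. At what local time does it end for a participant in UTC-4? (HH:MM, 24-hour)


Start: 09:52 in UTC+8
Step 1 - add duration:
  minutes: 52 + 19 = 71 (carry 1h)
  hours: 9 + 3 + 1 = 13
  end in UTC+8: 13:11
Step 2 - convert UTC+8 -> UTC-4:
  offset difference: -4 - (8) = -12 hours
  13 + (-12) = 1 -> mod 24 = 1
Result: 01:11 in UTC-4

01:11


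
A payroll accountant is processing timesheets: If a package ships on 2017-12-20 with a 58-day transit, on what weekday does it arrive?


Start: 2017-12-20 (Wednesday)
Step 1 - find target date: add 58 days
  2017-12-20 + 58 days = 2018-02-16
Step 2 - day of week:
  58 mod 7 = 2
  Wednesday + 2 days -> Friday
Result: Friday (2018-02-16)

Friday


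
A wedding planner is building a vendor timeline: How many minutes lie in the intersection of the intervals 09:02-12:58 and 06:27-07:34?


Interval A: [542, 778] minutes from midnight
Interval B: [387, 454] minutes from midnight
Overlap start = max(542, 387) = 542
Overlap end = min(778, 454) = 454
End <= start, so the intervals do not overlap: 0 minutes

0


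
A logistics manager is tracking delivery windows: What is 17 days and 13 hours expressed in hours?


Days: 17
Extra hours: 13
Hours per day: 24
Days to hours: 17 x 24 = 408
Total: 408 + 13 = 421

421


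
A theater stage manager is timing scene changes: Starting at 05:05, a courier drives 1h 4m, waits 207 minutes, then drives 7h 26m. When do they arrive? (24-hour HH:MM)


Depart: 05:05
Leg 1: +64 min -> 06:09
Layover: +207 min -> 09:36
Leg 2: +446 min -> 17:02
Total travel: 717 minutes = 11h 57m
Arrival: 17:02

17:02


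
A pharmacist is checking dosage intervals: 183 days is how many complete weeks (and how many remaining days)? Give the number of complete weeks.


Total days: 183
Days per week: 7
Division: 183 / 7 = 26 remainder 1
Complete weeks: 26
Remaining days: 1

26


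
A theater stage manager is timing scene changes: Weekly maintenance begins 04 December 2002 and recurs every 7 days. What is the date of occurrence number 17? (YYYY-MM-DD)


First occurrence: 2002-12-04 (occurrence 1)
Each occurrence is 7 days after the previous.
Occurrence 17 is 16 weeks after the first.
16 weeks = 112 days
2002-12-04 + 112 days = 2003-03-26

2003-03-26


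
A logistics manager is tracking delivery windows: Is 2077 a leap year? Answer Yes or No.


Year: 2077
Divisible by 4? 2077 / 4 = 519.25 -> No
Not divisible by 4, so NOT a leap year

No


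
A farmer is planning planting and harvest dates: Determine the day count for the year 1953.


Year: 1953
Check leap year rules:
Divisible by 4? No
1953 is not a leap year
Days: 365

365


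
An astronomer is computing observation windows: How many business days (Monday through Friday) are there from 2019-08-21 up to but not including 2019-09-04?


Start: 2019-08-21 (Wednesday)
End (exclusive): 2019-09-04 (Wednesday)
Total calendar days: 14
Full weeks: 14 // 7 = 2 -> 10 weekdays
Remaining 0 days starting on Wednesday:
Total business days: 10 + 0 = 10

10


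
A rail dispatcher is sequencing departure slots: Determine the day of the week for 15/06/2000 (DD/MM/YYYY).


Date: 2000-06-15
January 1, 2000 is a Saturday
Day of year: 167
Offset from Jan 1: 166 days
166 mod 7 = 5
Result: Thursday

Thursday


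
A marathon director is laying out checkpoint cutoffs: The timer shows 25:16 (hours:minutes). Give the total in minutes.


Hours: 25
Minutes: 16
Convert hours to minutes: 25 x 60 = 1500
Add remaining minutes: 1500 + 16 = 1516

1516


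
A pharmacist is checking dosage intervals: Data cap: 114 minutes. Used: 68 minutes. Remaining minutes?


Total budget: 114 minutes
Time used: 68 minutes
Remaining: 114 - 68 = 46 minutes
Percent used: 59.6%
Percent remaining: 40.4%

46


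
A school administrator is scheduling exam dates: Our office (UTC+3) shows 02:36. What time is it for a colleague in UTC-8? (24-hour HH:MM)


Local time: 02:36 at UTC+3 (offset 3h)
Target zone: UTC-8 (offset -8h)
Difference: -8 - (3) = -11 hours
Calculation: 2 + (-11) = -9
Wraparound: (-9) mod 24 = 15
Result: 15:36

15:36


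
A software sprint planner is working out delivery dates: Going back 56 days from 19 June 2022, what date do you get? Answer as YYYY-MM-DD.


Start: 2022-06-19
Subtracting 56 days
Days already passed in June: 19
After going back through June: 37 more days to subtract
May 2022: 31 days, 6 remaining
April 2022 has 30 days, need 6
Result: 2022-04-24

2022-04-24


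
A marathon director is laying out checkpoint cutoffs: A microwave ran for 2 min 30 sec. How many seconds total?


Minutes: 2
Extra seconds: 30
Seconds per minute: 60
Minutes to seconds: 2 x 60 = 120
Total: 120 + 30 = 150

150


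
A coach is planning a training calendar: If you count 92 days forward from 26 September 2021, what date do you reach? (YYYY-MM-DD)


Start: 2021-09-26
Adding 92 days
Days remaining in September: 4
After September: 88 days still to add
October 2021: 31 days, 57 remaining
November 2021: 30 days, 27 remaining
December 2021 has 31 days, need 27
Result: 2021-12-27

2021-12-27


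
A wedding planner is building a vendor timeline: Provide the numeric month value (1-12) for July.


Calendar month order:
6. June
7. July <--
8. August
July is month number 7

7


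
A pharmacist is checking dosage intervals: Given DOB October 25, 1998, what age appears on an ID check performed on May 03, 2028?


Birth: 1998-10-25
Reference: 2028-05-03
Year difference: 2028 - 1998 = 30
Has birthday (10-25) occurred by 05-03? No
Birthday not yet reached this year -> subtract 1
Age in full years: 29

29


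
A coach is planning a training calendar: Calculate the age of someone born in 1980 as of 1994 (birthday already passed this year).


Birth year: 1980
Current year: 1994
Age = current year - birth year
Age = 1994 - 1980 = 14

14


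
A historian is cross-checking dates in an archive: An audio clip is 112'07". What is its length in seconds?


Minutes: 112
Seconds: 7
Convert minutes to seconds: 112 x 60 = 6720
Add remaining seconds: 6720 + 7 = 6727

6727


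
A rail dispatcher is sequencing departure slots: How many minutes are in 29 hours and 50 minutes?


Hours: 29
Extra minutes: 50
Minutes per hour: 60
Hours to minutes: 29 x 60 = 1740
Total: 1740 + 50 = 1790

1790


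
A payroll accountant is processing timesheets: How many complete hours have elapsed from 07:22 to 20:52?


Start: 07:22
End: 20:52
Hour difference: 20 - 7 = 13 hours
Minute difference: 52 - 22 = 30 minutes
Total minutes: 810
Complete hours: 810 / 60 = 13 (remainder 30)

13


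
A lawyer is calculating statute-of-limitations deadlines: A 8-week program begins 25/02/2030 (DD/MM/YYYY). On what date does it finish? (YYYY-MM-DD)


Start: 2030-02-25
Weeks to add: 8
Convert to days: 8 x 7 = 56 days
Add 56 days to 2030-02-25
Result: 2030-04-22

2030-04-22


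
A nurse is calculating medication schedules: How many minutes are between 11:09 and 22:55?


Start time: 11:09 = 669 minutes from midnight
End time: 22:55 = 1375 minutes from midnight
Difference: 1375 - 669 = 706 minutes
That is 11 hours and 46 minutes

706


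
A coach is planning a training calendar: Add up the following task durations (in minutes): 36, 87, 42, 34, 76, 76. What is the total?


Durations: 36, 87, 42, 34, 76, 76
Running sum: 36
+ 87 = 123
+ 42 = 165
+ 34 = 199
+ 76 = 275
+ 76 = 351
Total duration: 351 minutes
That is 5 hours and 51 minutes

351


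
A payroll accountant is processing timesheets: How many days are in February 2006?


Month: February
Year: 2006
2006 is not a leap year
February has 28 days
Total: 28 days

28


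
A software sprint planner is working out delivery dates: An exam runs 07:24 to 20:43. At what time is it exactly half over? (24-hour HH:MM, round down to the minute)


Start time: 07:24 = 444 minutes from midnight
End time: 20:43 = 1243 minutes from midnight
Sum: 444 + 1243 = 1687
Midpoint: 1687 / 2 = 843 minutes
Convert: 843 / 60 = 14 hours, 3 minutes
Result: 14:03

14:03


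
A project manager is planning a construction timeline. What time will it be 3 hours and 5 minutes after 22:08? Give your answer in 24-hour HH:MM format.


Start time: 22:08
Adding: 3 hours 5 minutes
Minutes: 8 + 5 = 13
Hours: 22 + 3 + 0 = 25
Hour wraparound: 25 mod 24 = 1
Result: 01:13

01:13


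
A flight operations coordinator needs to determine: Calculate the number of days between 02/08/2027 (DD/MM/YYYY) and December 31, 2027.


Start: August 02, 2027
End: December 31, 2027
Days left in August: 29
September: 30
October: 31
November: 30
December: 31
Sum of remaining months: 122
Total: 29 + 122 = 151

151


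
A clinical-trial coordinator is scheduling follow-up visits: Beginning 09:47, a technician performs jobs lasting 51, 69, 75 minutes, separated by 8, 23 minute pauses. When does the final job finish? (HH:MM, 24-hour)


Start: 09:47 = 587 min from midnight
  after task 1 (51 min): 10:38
  after break (8 min): 10:46
  after task 2 (69 min): 11:55
  after break (23 min): 12:18
  after task 3 (75 min): 13:33
Total elapsed: 226 minutes
End time: 13:33

13:33


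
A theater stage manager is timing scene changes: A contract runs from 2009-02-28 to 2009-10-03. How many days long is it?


Start date: 2009-02-28
End date: 2009-10-03
Feb 2009: +1 days
Mar 2009: +31 days
Apr 2009: +30 days
... (6 more months)
Total: 217 days

217


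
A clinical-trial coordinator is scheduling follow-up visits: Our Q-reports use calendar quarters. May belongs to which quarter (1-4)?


Month: May (month 5)
Q1: January-March (months 1-3)
Q2: April-June (months 4-6)
Q3: July-September (months 7-9)
Q4: October-December (months 10-12)
Month 5 falls in Q2

2


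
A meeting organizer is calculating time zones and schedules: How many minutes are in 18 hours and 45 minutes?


Hours: 18
Extra minutes: 45
Minutes per hour: 60
Hours to minutes: 18 x 60 = 1080
Total: 1080 + 45 = 1125

1125


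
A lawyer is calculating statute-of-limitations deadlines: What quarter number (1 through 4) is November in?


Month: November (month 11)
Q1: January-March (months 1-3)
Q2: April-June (months 4-6)
Q3: July-September (months 7-9)
Q4: October-December (months 10-12)
Month 11 falls in Q4

4


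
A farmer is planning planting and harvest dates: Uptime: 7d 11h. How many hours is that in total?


Days: 7
Extra hours: 11
Hours per day: 24
Days to hours: 7 x 24 = 168
Total: 168 + 11 = 179

179


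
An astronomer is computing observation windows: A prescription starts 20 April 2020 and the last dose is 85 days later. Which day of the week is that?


Start: 2020-04-20 (Monday)
Step 1 - find target date: add 85 days
  2020-04-20 + 85 days = 2020-07-14
Step 2 - day of week:
  85 mod 7 = 1
  Monday + 1 days -> Tuesday
Result: Tuesday (2020-07-14)

Tuesday


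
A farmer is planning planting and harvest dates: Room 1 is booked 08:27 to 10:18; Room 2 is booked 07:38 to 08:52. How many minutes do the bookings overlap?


Interval A: [507, 618] minutes from midnight
Interval B: [458, 532] minutes from midnight
Overlap start = max(507, 458) = 507
Overlap end = min(618, 532) = 532
Overlap = 532 - 507 = 25 minutes

25


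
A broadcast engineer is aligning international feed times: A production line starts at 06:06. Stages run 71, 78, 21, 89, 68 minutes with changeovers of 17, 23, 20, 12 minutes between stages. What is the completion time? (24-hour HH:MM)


Start: 06:06 = 366 min from midnight
  after task 1 (71 min): 07:17
  after break (17 min): 07:34
  after task 2 (78 min): 08:52
  after break (23 min): 09:15
  after task 3 (21 min): 09:36
  after break (20 min): 09:56
  after task 4 (89 min): 11:25
  after break (12 min): 11:37
  after task 5 (68 min): 12:45
Total elapsed: 399 minutes
End time: 12:45

12:45


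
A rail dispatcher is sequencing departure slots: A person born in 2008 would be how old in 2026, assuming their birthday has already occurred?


Birth year: 2008
Current year: 2026
Age = current year - birth year
Age = 2026 - 2008 = 18

18


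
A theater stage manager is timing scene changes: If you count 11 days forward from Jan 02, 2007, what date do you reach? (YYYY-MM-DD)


Start: 2007-01-02
Adding 11 days
Days remaining in January: 29
Result: 2007-01-13

2007-01-13


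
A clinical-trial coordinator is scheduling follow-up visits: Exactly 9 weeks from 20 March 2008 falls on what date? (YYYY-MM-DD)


Start: 2008-03-20
Weeks to add: 9
Convert to days: 9 x 7 = 63 days
Add 63 days to 2008-03-20
Result: 2008-05-22

2008-05-22


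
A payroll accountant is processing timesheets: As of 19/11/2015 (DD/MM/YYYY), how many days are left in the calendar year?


Start: November 19, 2015
End: December 31, 2015
Days left in November: 11
December: 31
Sum of remaining months: 31
Total: 11 + 31 = 42

42


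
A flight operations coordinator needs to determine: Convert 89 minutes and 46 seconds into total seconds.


Minutes: 89
Seconds: 46
Convert minutes to seconds: 89 x 60 = 5340
Add remaining seconds: 5340 + 46 = 5386

5386


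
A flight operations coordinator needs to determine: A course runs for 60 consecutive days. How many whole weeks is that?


Total days: 60
Days per week: 7
Division: 60 / 7 = 8 remainder 4
Complete weeks: 8
Remaining days: 4

8


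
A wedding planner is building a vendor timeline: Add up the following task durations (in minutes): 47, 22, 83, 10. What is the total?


Durations: 47, 22, 83, 10
Running sum: 47
+ 22 = 69
+ 83 = 152
+ 10 = 162
Total duration: 162 minutes
That is 2 hours and 42 minutes

162
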